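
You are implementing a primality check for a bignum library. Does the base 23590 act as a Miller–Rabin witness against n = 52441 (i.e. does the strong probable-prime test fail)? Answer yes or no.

no

n − 1 = 52440 = 2^3 · 6555, so s = 3 and d = 6555.
x_0 = 23590^6555 mod 52441 = 1.
x_0 = 1, so 23590 is not a witness.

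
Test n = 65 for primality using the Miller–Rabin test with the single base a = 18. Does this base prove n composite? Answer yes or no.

no

n − 1 = 64 = 2^6 · 1, so s = 6 and d = 1.
x_0 = 18^1 mod 65 = 18.
x_0 is neither 1 nor 64, so continue squaring.
x_1 = 18^2 mod 65 = 64.
x_1 ≡ −1, so 18 is not a witness.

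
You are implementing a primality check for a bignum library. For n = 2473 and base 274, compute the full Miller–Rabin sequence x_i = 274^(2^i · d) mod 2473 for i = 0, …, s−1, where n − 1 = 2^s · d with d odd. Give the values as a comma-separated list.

1906, 2472, 1

n − 1 = 2472 = 2^3 · 309, so s = 3 and d = 309.
x_0 = 274^309 mod 2473 = 1906.
x_1 = 1906^2 mod 2473 = 2472.
x_2 = 2472^2 mod 2473 = 1.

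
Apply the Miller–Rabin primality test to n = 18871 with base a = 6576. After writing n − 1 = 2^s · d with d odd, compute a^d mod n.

n − 1 = 18870 = 2^1 · 9435, so s = 1 and d = 9435.
6576^9435 mod 18871 = 3467.

3467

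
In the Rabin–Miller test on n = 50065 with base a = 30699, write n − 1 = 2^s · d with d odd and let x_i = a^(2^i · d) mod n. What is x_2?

n − 1 = 50064 = 2^4 · 3129, so s = 4 and d = 3129.
Repeated squaring mod 50065: 30699^1 ≡ 30699, 30699^2 ≡ 5041, 30699^4 ≡ 28726, 30699^8 ≡ 11746, 30699^16 ≡ 39441, 30699^32 ≡ 22866, 30699^64 ≡ 25161, 30699^128 ≡ 3996, 30699^256 ≡ 47346, 30699^512 ≡ 33406, 30699^1024 ≡ 11986, 30699^2048 ≡ 27711.
3129 = 2048 + 1024 + 32 + 16 + 8 + 1, so 30699^3129 ≡ 27711·11986·22866·39441·11746·30699 ≡ 24959 (mod 50065).
x_0 = 24959.
x_1 = 24959^2 mod 50065 = 42951.
x_2 = 42951^2 mod 50065 = 43346.

43346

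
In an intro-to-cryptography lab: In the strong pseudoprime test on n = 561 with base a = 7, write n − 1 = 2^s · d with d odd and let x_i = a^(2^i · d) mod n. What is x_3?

67

n − 1 = 560 = 2^4 · 35, so s = 4 and d = 35.
Repeated squaring mod 561: 7^1 ≡ 7, 7^2 ≡ 49, 7^4 ≡ 157, 7^8 ≡ 526, 7^16 ≡ 103, 7^32 ≡ 511.
35 = 32 + 2 + 1, so 7^35 ≡ 511·49·7 ≡ 241 (mod 561).
x_0 = 241.
x_1 = 241^2 mod 561 = 298.
x_2 = 298^2 mod 561 = 166.
x_3 = 166^2 mod 561 = 67.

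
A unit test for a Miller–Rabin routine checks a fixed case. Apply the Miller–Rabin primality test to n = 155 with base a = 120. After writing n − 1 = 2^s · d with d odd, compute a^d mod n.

n − 1 = 154 = 2^1 · 77, so s = 1 and d = 77.
By repeated squaring, 120^77 ≡ 15 (mod 155).

15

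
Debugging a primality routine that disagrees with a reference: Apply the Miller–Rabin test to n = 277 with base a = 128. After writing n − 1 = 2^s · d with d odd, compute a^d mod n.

n − 1 = 276 = 2^2 · 69, so s = 2 and d = 69.
128^69 mod 277 = 217.

217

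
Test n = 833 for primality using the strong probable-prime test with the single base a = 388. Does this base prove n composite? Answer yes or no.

yes

n − 1 = 832 = 2^6 · 13, so s = 6 and d = 13.
x_0 = 388^13 mod 833 = 311.
x_0 is neither 1 nor 832, so continue squaring.
x_1 = 311^2 mod 833 = 93.
x_2 = 93^2 mod 833 = 319.
x_3 = 319^2 mod 833 = 135.
x_4 = 135^2 mod 833 = 732.
x_5 = 732^2 mod 833 = 205.
Reached i = s−1 = 5 without hitting −1: 388 is a Miller–Rabin witness and 833 is composite.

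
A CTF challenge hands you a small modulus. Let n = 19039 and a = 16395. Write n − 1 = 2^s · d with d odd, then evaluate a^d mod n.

n − 1 = 19038 = 2^1 · 9519, so s = 1 and d = 9519.
Repeated squaring mod 19039: 16395^1 ≡ 16395, 16395^2 ≡ 3423, 16395^4 ≡ 7944, 16395^8 ≡ 11890, 16395^16 ≡ 7525, 16395^32 ≡ 3639, 16395^64 ≡ 10216, 16395^128 ≡ 13897, 16395^256 ≡ 14032, 16395^512 ≡ 14725, 16395^1024 ≡ 9493, 16395^2048 ≡ 5462, 16395^4096 ≡ 18370, 16395^8192 ≡ 9664.
9519 = 8192 + 1024 + 256 + 32 + 8 + 4 + 2 + 1, so 16395^9519 ≡ 9664·9493·14032·3639·11890·7944·3423·16395 ≡ 16971 (mod 19039).

16971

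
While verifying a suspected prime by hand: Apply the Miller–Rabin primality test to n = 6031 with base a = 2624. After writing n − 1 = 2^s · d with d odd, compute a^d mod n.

3997

n − 1 = 6030 = 2^1 · 3015, so s = 1 and d = 3015.
2624^3015 mod 6031 = 3997.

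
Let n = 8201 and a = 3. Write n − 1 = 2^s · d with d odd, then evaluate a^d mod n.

4710

n − 1 = 8200 = 2^3 · 1025, so s = 3 and d = 1025.
3^1025 mod 8201 = 4710.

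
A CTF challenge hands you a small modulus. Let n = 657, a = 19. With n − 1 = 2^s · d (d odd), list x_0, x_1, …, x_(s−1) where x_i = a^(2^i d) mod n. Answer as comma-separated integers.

n − 1 = 656 = 2^4 · 41, so s = 4 and d = 41.
x_0 = 19^41 mod 657 = 523.
x_1 = 523^2 mod 657 = 217.
x_2 = 217^2 mod 657 = 442.
x_3 = 442^2 mod 657 = 235.

523, 217, 442, 235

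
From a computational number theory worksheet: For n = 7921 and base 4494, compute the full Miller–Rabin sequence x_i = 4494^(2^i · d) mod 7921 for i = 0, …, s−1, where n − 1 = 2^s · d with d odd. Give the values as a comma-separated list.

2936, 2048, 4095, 268

n − 1 = 7920 = 2^4 · 495, so s = 4 and d = 495.
x_0 = 4494^495 mod 7921 = 2936.
x_1 = 2936^2 mod 7921 = 2048.
x_2 = 2048^2 mod 7921 = 4095.
x_3 = 4095^2 mod 7921 = 268.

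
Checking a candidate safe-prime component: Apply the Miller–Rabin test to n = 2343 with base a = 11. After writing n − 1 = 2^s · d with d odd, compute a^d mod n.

n − 1 = 2342 = 2^1 · 1171, so s = 1 and d = 1171.
11^1171 mod 2343 = 2057.

2057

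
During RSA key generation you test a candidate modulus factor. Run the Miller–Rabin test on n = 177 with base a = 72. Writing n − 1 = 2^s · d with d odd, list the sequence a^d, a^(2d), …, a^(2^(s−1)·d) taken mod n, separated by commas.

114, 75, 138, 105

n − 1 = 176 = 2^4 · 11, so s = 4 and d = 11.
x_0 = 72^11 mod 177 = 114.
x_1 = 114^2 mod 177 = 75.
x_2 = 75^2 mod 177 = 138.
x_3 = 138^2 mod 177 = 105.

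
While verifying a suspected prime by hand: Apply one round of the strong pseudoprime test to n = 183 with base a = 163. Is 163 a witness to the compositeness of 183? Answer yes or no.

yes

n − 1 = 182 = 2^1 · 91, so s = 1 and d = 91.
x_0 = 163^91 mod 183 = 163.
x_0 ∉ {1, 182} and s = 1, so 163 is a Miller–Rabin witness and 183 is composite.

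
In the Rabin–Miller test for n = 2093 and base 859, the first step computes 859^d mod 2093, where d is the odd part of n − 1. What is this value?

n − 1 = 2092 = 2^2 · 523, so s = 2 and d = 523.
Repeated squaring mod 2093: 859^1 ≡ 859, 859^2 ≡ 1145, 859^4 ≡ 807, 859^8 ≡ 326, 859^16 ≡ 1626, 859^32 ≡ 417, 859^64 ≡ 170, 859^128 ≡ 1691, 859^256 ≡ 443, 859^512 ≡ 1600.
523 = 512 + 8 + 2 + 1, so 859^523 ≡ 1600·326·1145·859 ≡ 404 (mod 2093).

404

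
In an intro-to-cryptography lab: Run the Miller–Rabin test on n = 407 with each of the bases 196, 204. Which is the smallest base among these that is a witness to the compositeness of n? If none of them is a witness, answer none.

196

n − 1 = 406 = 2^1 · 203, so s = 1 and d = 203.
Base 196: x_0 = 196^203 mod 407 = 212. x_0 ∉ {1, 406} and s = 1, so 196 is a Miller–Rabin witness and 407 is composite.
Base 204: x_0 = 204^203 mod 407 = 348. x_0 ∉ {1, 406} and s = 1, so 204 is a Miller–Rabin witness and 407 is composite.
The smallest witness among the given bases is 196.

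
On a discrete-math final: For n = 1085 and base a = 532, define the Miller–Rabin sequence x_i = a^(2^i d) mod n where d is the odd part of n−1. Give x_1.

924

n − 1 = 1084 = 2^2 · 271, so s = 2 and d = 271.
x_0 = 532^271 mod 1085 = 98.
x_1 = 98^2 mod 1085 = 924.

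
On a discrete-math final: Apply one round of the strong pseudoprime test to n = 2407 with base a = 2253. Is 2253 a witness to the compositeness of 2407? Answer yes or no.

yes

n − 1 = 2406 = 2^1 · 1203, so s = 1 and d = 1203.
Repeated squaring mod 2407: 2253^1 ≡ 2253, 2253^2 ≡ 2053, 2253^4 ≡ 152, 2253^8 ≡ 1441, 2253^16 ≡ 1647, 2253^32 ≡ 2327, 2253^64 ≡ 1586, 2253^128 ≡ 81, 2253^256 ≡ 1747, 2253^512 ≡ 2340, 2253^1024 ≡ 2082.
1203 = 1024 + 128 + 32 + 16 + 2 + 1, so 2253^1203 ≡ 2082·81·2327·1647·2053·2253 ≡ 857 (mod 2407).
x_0 = 2253^1203 mod 2407 = 857.
x_0 ∉ {1, 2406} and s = 1, so 2253 is a Miller–Rabin witness and 2407 is composite.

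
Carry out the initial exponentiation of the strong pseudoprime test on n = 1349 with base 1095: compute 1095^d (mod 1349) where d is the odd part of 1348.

1095

n − 1 = 1348 = 2^2 · 337, so s = 2 and d = 337.
1095^337 mod 1349 = 1095.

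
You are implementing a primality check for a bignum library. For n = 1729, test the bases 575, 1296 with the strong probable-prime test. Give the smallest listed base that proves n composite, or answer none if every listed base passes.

n − 1 = 1728 = 2^6 · 27, so s = 6 and d = 27.
Base 575: x_0 = 575^27 mod 1729 = 1. x_0 = 1, so 575 is not a witness.
Base 1296: x_0 = 1296^27 mod 1729 = 1. x_0 = 1, so 1296 is not a witness.
No listed base is a witness for 1729.

none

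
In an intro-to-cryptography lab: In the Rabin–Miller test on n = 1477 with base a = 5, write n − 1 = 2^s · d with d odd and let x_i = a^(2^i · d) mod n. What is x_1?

n − 1 = 1476 = 2^2 · 369, so s = 2 and d = 369.
Repeated squaring mod 1477: 5^1 ≡ 5, 5^2 ≡ 25, 5^4 ≡ 625, 5^8 ≡ 697, 5^16 ≡ 1353, 5^32 ≡ 606, 5^64 ≡ 940, 5^128 ≡ 354, 5^256 ≡ 1248.
369 = 256 + 64 + 32 + 16 + 1, so 5^369 ≡ 1248·940·606·1353·5 ≡ 958 (mod 1477).
x_0 = 958.
x_1 = 958^2 mod 1477 = 547.

547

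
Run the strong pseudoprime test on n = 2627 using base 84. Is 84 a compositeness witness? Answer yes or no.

yes

n − 1 = 2626 = 2^1 · 1313, so s = 1 and d = 1313.
x_0 = 84^1313 mod 2627 = 803.
x_0 ∉ {1, 2626} and s = 1, so 84 is a Miller–Rabin witness and 2627 is composite.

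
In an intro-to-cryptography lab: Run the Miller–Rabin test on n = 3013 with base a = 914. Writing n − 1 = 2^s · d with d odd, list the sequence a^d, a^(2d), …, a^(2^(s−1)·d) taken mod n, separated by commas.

67, 1476

n − 1 = 3012 = 2^2 · 753, so s = 2 and d = 753.
x_0 = 914^753 mod 3013 = 67.
x_1 = 67^2 mod 3013 = 1476.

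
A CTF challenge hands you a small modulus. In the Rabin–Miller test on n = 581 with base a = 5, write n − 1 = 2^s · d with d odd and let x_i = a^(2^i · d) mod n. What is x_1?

207

n − 1 = 580 = 2^2 · 145, so s = 2 and d = 145.
x_0 = 5^145 mod 581 = 544.
x_1 = 544^2 mod 581 = 207.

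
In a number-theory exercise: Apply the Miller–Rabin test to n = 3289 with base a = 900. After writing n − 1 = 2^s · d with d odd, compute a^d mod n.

196

n − 1 = 3288 = 2^3 · 411, so s = 3 and d = 411.
By repeated squaring, 900^411 ≡ 196 (mod 3289).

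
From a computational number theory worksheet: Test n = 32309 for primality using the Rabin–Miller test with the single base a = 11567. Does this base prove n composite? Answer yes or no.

n − 1 = 32308 = 2^2 · 8077, so s = 2 and d = 8077.
x_0 = 11567^8077 mod 32309 = 21963.
x_0 is neither 1 nor 32308, so continue squaring.
x_1 = 21963^2 mod 32309 = 32308.
x_1 ≡ −1, so 11567 is not a witness.

no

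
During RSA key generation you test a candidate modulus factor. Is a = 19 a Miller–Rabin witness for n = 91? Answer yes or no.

n − 1 = 90 = 2^1 · 45, so s = 1 and d = 45.
By repeated squaring, 19^45 ≡ 83 (mod 91).
x_0 = 19^45 mod 91 = 83.
x_0 ∉ {1, 90} and s = 1, so 19 is a Miller–Rabin witness and 91 is composite.

yes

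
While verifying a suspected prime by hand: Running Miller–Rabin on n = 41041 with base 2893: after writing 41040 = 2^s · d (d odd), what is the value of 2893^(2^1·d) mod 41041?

n − 1 = 41040 = 2^4 · 2565, so s = 4 and d = 2565.
x_0 = 2893^2565 mod 41041 = 11110.
x_1 = 11110^2 mod 41041 = 21813.

21813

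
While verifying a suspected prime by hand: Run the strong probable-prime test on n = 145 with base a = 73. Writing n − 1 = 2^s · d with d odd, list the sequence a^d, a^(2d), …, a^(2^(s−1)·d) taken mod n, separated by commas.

n − 1 = 144 = 2^4 · 9, so s = 4 and d = 9.
x_0 = 73^9 mod 145 = 113.
x_1 = 113^2 mod 145 = 9.
x_2 = 9^2 mod 145 = 81.
x_3 = 81^2 mod 145 = 36.

113, 9, 81, 36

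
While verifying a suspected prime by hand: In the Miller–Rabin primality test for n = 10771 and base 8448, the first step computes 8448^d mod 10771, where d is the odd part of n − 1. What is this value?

10770

n − 1 = 10770 = 2^1 · 5385, so s = 1 and d = 5385.
Repeated squaring mod 10771: 8448^1 ≡ 8448, 8448^2 ≡ 58, 8448^4 ≡ 3364, 8448^8 ≡ 6946, 8448^16 ≡ 3607, 8448^32 ≡ 9852, 8448^64 ≡ 4423, 8448^128 ≡ 2793, 8448^256 ≡ 2645, 8448^512 ≡ 5646, 8448^1024 ≡ 5927, 8448^2048 ≡ 5098, 8448^4096 ≡ 9952.
5385 = 4096 + 1024 + 256 + 8 + 1, so 8448^5385 ≡ 9952·5927·2645·6946·8448 ≡ 10770 (mod 10771).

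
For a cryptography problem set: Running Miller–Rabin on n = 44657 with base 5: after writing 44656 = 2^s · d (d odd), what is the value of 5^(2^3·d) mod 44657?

n − 1 = 44656 = 2^4 · 2791, so s = 4 and d = 2791.
x_0 = 5^2791 mod 44657 = 34873.
x_1 = 34873^2 mod 44657 = 26705.
x_2 = 26705^2 mod 44657 = 29392.
x_3 = 29392^2 mod 44657 = 44656.

44656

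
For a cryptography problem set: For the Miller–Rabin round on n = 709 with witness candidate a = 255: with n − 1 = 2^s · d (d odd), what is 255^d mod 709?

613

n − 1 = 708 = 2^2 · 177, so s = 2 and d = 177.
255^177 mod 709 = 613.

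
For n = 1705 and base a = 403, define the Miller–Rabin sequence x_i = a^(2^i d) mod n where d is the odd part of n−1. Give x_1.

279

n − 1 = 1704 = 2^3 · 213, so s = 3 and d = 213.
x_0 = 403^213 mod 1705 = 1333.
x_1 = 1333^2 mod 1705 = 279.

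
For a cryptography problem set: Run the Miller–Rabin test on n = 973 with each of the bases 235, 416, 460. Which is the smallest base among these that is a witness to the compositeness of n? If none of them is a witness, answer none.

none

n − 1 = 972 = 2^2 · 243, so s = 2 and d = 243.
Base 235: x_0 = 235^243 mod 973 = 1. x_0 = 1, so 235 is not a witness.
Base 416: x_0 = 416^243 mod 973 = 972. x_0 = 972 ≡ −1, so 416 is not a witness.
Base 460: x_0 = 460^243 mod 973 = 972. x_0 = 972 ≡ −1, so 460 is not a witness.
No listed base is a witness for 973.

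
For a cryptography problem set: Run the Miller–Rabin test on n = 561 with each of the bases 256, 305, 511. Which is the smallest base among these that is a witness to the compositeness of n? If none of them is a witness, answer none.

n − 1 = 560 = 2^4 · 35, so s = 4 and d = 35.
Base 256: x_0 = 256^35 mod 561 = 1. x_0 = 1, so 256 is not a witness.
Base 305: x_0 = 305^35 mod 561 = 560. x_0 = 560 ≡ −1, so 305 is not a witness.
Base 511: x_0 = 511^35 mod 561 = 1. x_0 = 1, so 511 is not a witness.
No listed base is a witness for 561.

none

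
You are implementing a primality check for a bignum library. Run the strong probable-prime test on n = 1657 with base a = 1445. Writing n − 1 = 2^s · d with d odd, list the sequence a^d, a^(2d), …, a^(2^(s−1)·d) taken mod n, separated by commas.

239, 783, 1656

n − 1 = 1656 = 2^3 · 207, so s = 3 and d = 207.
x_0 = 1445^207 mod 1657 = 239.
x_1 = 239^2 mod 1657 = 783.
x_2 = 783^2 mod 1657 = 1656.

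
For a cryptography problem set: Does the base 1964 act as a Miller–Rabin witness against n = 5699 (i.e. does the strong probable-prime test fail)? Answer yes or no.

yes

n − 1 = 5698 = 2^1 · 2849, so s = 1 and d = 2849.
Repeated squaring mod 5699: 1964^1 ≡ 1964, 1964^2 ≡ 4772, 1964^4 ≡ 4479, 1964^8 ≡ 961, 1964^16 ≡ 283, 1964^32 ≡ 303, 1964^64 ≡ 625, 1964^128 ≡ 3093, 1964^256 ≡ 3727, 1964^512 ≡ 2066, 1964^1024 ≡ 5504, 1964^2048 ≡ 3831.
2849 = 2048 + 512 + 256 + 32 + 1, so 1964^2849 ≡ 3831·2066·3727·303·1964 ≡ 2347 (mod 5699).
x_0 = 1964^2849 mod 5699 = 2347.
x_0 ∉ {1, 5698} and s = 1, so 1964 is a Miller–Rabin witness and 5699 is composite.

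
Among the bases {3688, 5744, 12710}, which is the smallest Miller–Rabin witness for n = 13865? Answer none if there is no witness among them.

n − 1 = 13864 = 2^3 · 1733, so s = 3 and d = 1733.
Base 3688: x_0 = 3688^1733 mod 13865 = 7503. x_0 is neither 1 nor 13864, so continue squaring. x_1 = 7503^2 mod 13865 = 3109. x_2 = 3109^2 mod 13865 = 1976. Reached i = s−1 = 2 without hitting −1: 3688 is a Miller–Rabin witness and 13865 is composite.
Base 5744: x_0 = 5744^1733 mod 13865 = 6929. x_0 is neither 1 nor 13864, so continue squaring. x_1 = 6929^2 mod 13865 = 10411. x_2 = 10411^2 mod 13865 = 6216. Reached i = s−1 = 2 without hitting −1: 5744 is a Miller–Rabin witness and 13865 is composite.
Base 12710: x_0 = 12710^1733 mod 13865 = 3945. x_0 is neither 1 nor 13864, so continue squaring. x_1 = 3945^2 mod 13865 = 6495. x_2 = 6495^2 mod 13865 = 7695. Reached i = s−1 = 2 without hitting −1: 12710 is a Miller–Rabin witness and 13865 is composite.
The smallest witness among the given bases is 3688.

3688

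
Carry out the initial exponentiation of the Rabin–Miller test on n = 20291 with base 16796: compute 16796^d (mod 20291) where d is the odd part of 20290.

9299

n − 1 = 20290 = 2^1 · 10145, so s = 1 and d = 10145.
16796^10145 mod 20291 = 9299.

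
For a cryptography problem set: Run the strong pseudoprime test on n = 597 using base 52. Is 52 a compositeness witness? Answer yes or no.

yes

n − 1 = 596 = 2^2 · 149, so s = 2 and d = 149.
x_0 = 52^149 mod 597 = 496.
x_0 is neither 1 nor 596, so continue squaring.
x_1 = 496^2 mod 597 = 52.
Reached i = s−1 = 1 without hitting −1: 52 is a Miller–Rabin witness and 597 is composite.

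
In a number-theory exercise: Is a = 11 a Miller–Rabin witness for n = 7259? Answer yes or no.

n − 1 = 7258 = 2^1 · 3629, so s = 1 and d = 3629.
Repeated squaring mod 7259: 11^1 ≡ 11, 11^2 ≡ 121, 11^4 ≡ 123, 11^8 ≡ 611, 11^16 ≡ 3112, 11^32 ≡ 1038, 11^64 ≡ 3112, 11^128 ≡ 1038, 11^256 ≡ 3112, 11^512 ≡ 1038, 11^1024 ≡ 3112, 11^2048 ≡ 1038.
3629 = 2048 + 1024 + 512 + 32 + 8 + 4 + 1, so 11^3629 ≡ 1038·3112·1038·1038·611·123·11 ≡ 4342 (mod 7259).
x_0 = 11^3629 mod 7259 = 4342.
x_0 ∉ {1, 7258} and s = 1, so 11 is a Miller–Rabin witness and 7259 is composite.

yes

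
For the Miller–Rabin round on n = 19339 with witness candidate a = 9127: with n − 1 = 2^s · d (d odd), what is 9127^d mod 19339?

9067

n − 1 = 19338 = 2^1 · 9669, so s = 1 and d = 9669.
Repeated squaring mod 19339: 9127^1 ≡ 9127, 9127^2 ≡ 9056, 9127^4 ≡ 13776, 9127^8 ≡ 4569, 9127^16 ≡ 8980, 9127^32 ≡ 16109, 9127^64 ≡ 9179, 9127^128 ≡ 13357, 9127^256 ≡ 7174, 9127^512 ≡ 5197, 9127^1024 ≡ 11565, 9127^2048 ≡ 701, 9127^4096 ≡ 7926, 9127^8192 ≡ 8404.
9669 = 8192 + 1024 + 256 + 128 + 64 + 4 + 1, so 9127^9669 ≡ 8404·11565·7174·13357·9179·13776·9127 ≡ 9067 (mod 19339).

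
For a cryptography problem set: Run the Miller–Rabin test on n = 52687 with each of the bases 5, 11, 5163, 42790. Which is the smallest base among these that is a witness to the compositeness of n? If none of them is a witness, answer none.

5

n − 1 = 52686 = 2^1 · 26343, so s = 1 and d = 26343.
Base 5: x_0 = 5^26343 mod 52687 = 4504. x_0 ∉ {1, 52686} and s = 1, so 5 is a Miller–Rabin witness and 52687 is composite.
Base 11: x_0 = 11^26343 mod 52687 = 6803. x_0 ∉ {1, 52686} and s = 1, so 11 is a Miller–Rabin witness and 52687 is composite.
Base 5163: x_0 = 5163^26343 mod 52687 = 45010. x_0 ∉ {1, 52686} and s = 1, so 5163 is a Miller–Rabin witness and 52687 is composite.
Base 42790: x_0 = 42790^26343 mod 52687 = 26599. x_0 ∉ {1, 52686} and s = 1, so 42790 is a Miller–Rabin witness and 52687 is composite.
The smallest witness among the given bases is 5.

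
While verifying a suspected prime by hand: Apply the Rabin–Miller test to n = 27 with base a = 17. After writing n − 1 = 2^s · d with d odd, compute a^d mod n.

n − 1 = 26 = 2^1 · 13, so s = 1 and d = 13.
17^13 mod 27 = 17.

17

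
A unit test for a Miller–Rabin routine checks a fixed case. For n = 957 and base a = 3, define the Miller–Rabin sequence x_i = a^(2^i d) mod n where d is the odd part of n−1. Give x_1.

n − 1 = 956 = 2^2 · 239, so s = 2 and d = 239.
x_0 = 3^239 mod 957 = 345.
x_1 = 345^2 mod 957 = 357.

357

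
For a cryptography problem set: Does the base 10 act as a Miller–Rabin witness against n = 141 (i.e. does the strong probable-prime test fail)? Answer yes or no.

yes

n − 1 = 140 = 2^2 · 35, so s = 2 and d = 35.
x_0 = 10^35 mod 141 = 109.
x_0 is neither 1 nor 140, so continue squaring.
x_1 = 109^2 mod 141 = 37.
Reached i = s−1 = 1 without hitting −1: 10 is a Miller–Rabin witness and 141 is composite.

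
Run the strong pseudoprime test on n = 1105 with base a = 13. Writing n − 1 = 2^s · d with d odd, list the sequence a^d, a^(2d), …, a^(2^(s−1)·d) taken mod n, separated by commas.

n − 1 = 1104 = 2^4 · 69, so s = 4 and d = 69.
x_0 = 13^69 mod 1105 = 13.
x_1 = 13^2 mod 1105 = 169.
x_2 = 169^2 mod 1105 = 936.
x_3 = 936^2 mod 1105 = 936.

13, 169, 936, 936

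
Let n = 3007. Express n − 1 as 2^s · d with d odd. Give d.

1503

Halving: 3006 → 1503; 1503 is odd.
So 3006 = 2^1 · 1503.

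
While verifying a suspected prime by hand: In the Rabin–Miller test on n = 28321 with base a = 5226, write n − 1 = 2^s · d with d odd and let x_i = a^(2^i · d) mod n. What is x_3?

n − 1 = 28320 = 2^5 · 885, so s = 5 and d = 885.
Repeated squaring mod 28321: 5226^1 ≡ 5226, 5226^2 ≡ 9632, 5226^4 ≡ 24149, 5226^8 ≡ 16490, 5226^16 ≡ 10179, 5226^32 ≡ 13823, 5226^64 ≡ 21863, 5226^128 ≡ 17252, 5226^256 ≡ 6115, 5226^512 ≡ 9505.
885 = 512 + 256 + 64 + 32 + 16 + 4 + 1, so 5226^885 ≡ 9505·6115·21863·13823·10179·24149·5226 ≡ 1017 (mod 28321).
x_0 = 1017.
x_1 = 1017^2 mod 28321 = 14733.
x_2 = 14733^2 mod 28321 = 9145.
x_3 = 9145^2 mod 28321 = 27433.

27433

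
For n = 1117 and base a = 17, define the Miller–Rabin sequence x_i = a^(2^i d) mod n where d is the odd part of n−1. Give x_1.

n − 1 = 1116 = 2^2 · 279, so s = 2 and d = 279.
x_0 = 17^279 mod 1117 = 903.
x_1 = 903^2 mod 1117 = 1116.

1116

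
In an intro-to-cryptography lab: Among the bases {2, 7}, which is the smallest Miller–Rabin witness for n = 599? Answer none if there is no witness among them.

none

n − 1 = 598 = 2^1 · 299, so s = 1 and d = 299.
Base 2: x_0 = 2^299 mod 599 = 1. x_0 = 1, so 2 is not a witness.
Base 7: x_0 = 7^299 mod 599 = 598. x_0 = 598 ≡ −1, so 7 is not a witness.
No listed base is a witness for 599.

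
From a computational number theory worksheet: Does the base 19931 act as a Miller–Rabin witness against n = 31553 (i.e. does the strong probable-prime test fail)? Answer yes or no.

n − 1 = 31552 = 2^6 · 493, so s = 6 and d = 493.
x_0 = 19931^493 mod 31553 = 13379.
x_0 is neither 1 nor 31552, so continue squaring.
x_1 = 13379^2 mod 31553 = 29025.
x_2 = 29025^2 mod 31553 = 17078.
x_3 = 17078^2 mod 31553 = 13705.
x_4 = 13705^2 mod 31553 = 23569.
x_5 = 23569^2 mod 31553 = 7196.
Reached i = s−1 = 5 without hitting −1: 19931 is a Miller–Rabin witness and 31553 is composite.

yes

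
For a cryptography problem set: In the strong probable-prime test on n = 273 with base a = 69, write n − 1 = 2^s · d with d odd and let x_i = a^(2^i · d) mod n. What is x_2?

120

n − 1 = 272 = 2^4 · 17, so s = 4 and d = 17.
x_0 = 69^17 mod 273 = 153.
x_1 = 153^2 mod 273 = 204.
x_2 = 204^2 mod 273 = 120.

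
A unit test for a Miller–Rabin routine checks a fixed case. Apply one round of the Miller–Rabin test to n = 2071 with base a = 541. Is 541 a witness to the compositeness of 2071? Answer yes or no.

n − 1 = 2070 = 2^1 · 1035, so s = 1 and d = 1035.
x_0 = 541^1035 mod 2071 = 1.
x_0 = 1, so 541 is not a witness.

no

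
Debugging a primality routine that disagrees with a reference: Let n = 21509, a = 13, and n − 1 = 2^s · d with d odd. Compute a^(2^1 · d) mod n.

2995

n − 1 = 21508 = 2^2 · 5377, so s = 2 and d = 5377.
x_0 = 13^5377 mod 21509 = 8334.
x_1 = 8334^2 mod 21509 = 2995.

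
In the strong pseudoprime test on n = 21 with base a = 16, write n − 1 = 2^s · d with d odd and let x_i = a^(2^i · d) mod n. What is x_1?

16

n − 1 = 20 = 2^2 · 5, so s = 2 and d = 5.
Repeated squaring mod 21: 16^1 ≡ 16, 16^2 ≡ 4, 16^4 ≡ 16.
5 = 4 + 1, so 16^5 ≡ 16·16 ≡ 4 (mod 21).
x_0 = 4.
x_1 = 4^2 mod 21 = 16.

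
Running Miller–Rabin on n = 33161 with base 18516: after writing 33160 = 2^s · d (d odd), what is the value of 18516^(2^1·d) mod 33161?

n − 1 = 33160 = 2^3 · 4145, so s = 3 and d = 4145.
x_0 = 18516^4145 mod 33161 = 25893.
x_1 = 25893^2 mod 33161 = 31512.

31512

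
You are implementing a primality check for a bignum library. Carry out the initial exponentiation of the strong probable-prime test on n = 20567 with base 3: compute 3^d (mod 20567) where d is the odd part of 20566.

9747

n − 1 = 20566 = 2^1 · 10283, so s = 1 and d = 10283.
3^10283 mod 20567 = 9747.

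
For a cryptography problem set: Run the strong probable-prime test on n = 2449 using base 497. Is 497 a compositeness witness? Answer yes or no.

n − 1 = 2448 = 2^4 · 153, so s = 4 and d = 153.
x_0 = 497^153 mod 2449 = 1.
x_0 = 1, so 497 is not a witness.

no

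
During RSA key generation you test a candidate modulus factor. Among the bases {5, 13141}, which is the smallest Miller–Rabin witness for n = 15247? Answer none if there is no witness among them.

n − 1 = 15246 = 2^1 · 7623, so s = 1 and d = 7623.
Base 5: x_0 = 5^7623 mod 15247 = 4172. x_0 ∉ {1, 15246} and s = 1, so 5 is a Miller–Rabin witness and 15247 is composite.
Base 13141: x_0 = 13141^7623 mod 15247 = 3534. x_0 ∉ {1, 15246} and s = 1, so 13141 is a Miller–Rabin witness and 15247 is composite.
The smallest witness among the given bases is 5.

5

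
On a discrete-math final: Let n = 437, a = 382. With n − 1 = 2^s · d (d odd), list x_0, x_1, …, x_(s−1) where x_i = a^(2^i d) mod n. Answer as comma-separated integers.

n − 1 = 436 = 2^2 · 109, so s = 2 and d = 109.
x_0 = 382^109 mod 437 = 97.
x_1 = 97^2 mod 437 = 232.

97, 232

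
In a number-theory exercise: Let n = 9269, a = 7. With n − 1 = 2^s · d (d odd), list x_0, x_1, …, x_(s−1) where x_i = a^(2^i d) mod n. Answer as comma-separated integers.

n − 1 = 9268 = 2^2 · 2317, so s = 2 and d = 2317.
x_0 = 7^2317 mod 9269 = 2880.
x_1 = 2880^2 mod 9269 = 7914.

2880, 7914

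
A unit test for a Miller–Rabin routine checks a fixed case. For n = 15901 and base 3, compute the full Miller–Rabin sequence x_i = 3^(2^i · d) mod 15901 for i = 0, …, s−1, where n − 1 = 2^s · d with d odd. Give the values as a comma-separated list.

15900, 1

n − 1 = 15900 = 2^2 · 3975, so s = 2 and d = 3975.
x_0 = 3^3975 mod 15901 = 15900.
x_1 = 15900^2 mod 15901 = 1.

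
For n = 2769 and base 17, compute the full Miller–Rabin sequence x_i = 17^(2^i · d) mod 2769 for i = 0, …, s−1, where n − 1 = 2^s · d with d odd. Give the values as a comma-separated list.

1505, 2752, 289, 451

n − 1 = 2768 = 2^4 · 173, so s = 4 and d = 173.
x_0 = 17^173 mod 2769 = 1505.
x_1 = 1505^2 mod 2769 = 2752.
x_2 = 2752^2 mod 2769 = 289.
x_3 = 289^2 mod 2769 = 451.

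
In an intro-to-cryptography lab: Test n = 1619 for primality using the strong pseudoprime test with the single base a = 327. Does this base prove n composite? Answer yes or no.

n − 1 = 1618 = 2^1 · 809, so s = 1 and d = 809.
x_0 = 327^809 mod 1619 = 1.
x_0 = 1, so 327 is not a witness.

no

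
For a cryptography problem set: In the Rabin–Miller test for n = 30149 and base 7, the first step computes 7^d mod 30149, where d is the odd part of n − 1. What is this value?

16359

n − 1 = 30148 = 2^2 · 7537, so s = 2 and d = 7537.
By repeated squaring, 7^7537 ≡ 16359 (mod 30149).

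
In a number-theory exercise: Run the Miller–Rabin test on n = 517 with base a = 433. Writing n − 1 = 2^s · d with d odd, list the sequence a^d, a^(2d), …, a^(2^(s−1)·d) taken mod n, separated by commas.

278, 251

n − 1 = 516 = 2^2 · 129, so s = 2 and d = 129.
x_0 = 433^129 mod 517 = 278.
x_1 = 278^2 mod 517 = 251.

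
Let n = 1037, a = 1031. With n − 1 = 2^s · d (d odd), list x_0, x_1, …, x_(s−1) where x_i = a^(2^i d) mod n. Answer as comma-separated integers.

n − 1 = 1036 = 2^2 · 259, so s = 2 and d = 259.
x_0 = 1031^259 mod 1037 = 226.
x_1 = 226^2 mod 1037 = 263.

226, 263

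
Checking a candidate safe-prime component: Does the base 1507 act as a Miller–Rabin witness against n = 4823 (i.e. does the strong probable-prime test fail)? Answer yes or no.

n − 1 = 4822 = 2^1 · 2411, so s = 1 and d = 2411.
By repeated squaring, 1507^2411 ≡ 3210 (mod 4823).
x_0 = 1507^2411 mod 4823 = 3210.
x_0 ∉ {1, 4822} and s = 1, so 1507 is a Miller–Rabin witness and 4823 is composite.

yes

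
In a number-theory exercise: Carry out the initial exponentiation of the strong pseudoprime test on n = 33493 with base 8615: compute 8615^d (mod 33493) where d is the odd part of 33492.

n − 1 = 33492 = 2^2 · 8373, so s = 2 and d = 8373.
Repeated squaring mod 33493: 8615^1 ≡ 8615, 8615^2 ≡ 31230, 8615^4 ≡ 30233, 8615^8 ≡ 10319, 8615^16 ≡ 7514, 8615^32 ≡ 24491, 8615^64 ≡ 16437, 8615^128 ≡ 20431, 8615^256 ≡ 2502, 8615^512 ≡ 30306, 8615^1024 ≡ 8590, 8615^2048 ≡ 3021, 8615^4096 ≡ 16345, 8615^8192 ≡ 18857.
8373 = 8192 + 128 + 32 + 16 + 4 + 1, so 8615^8373 ≡ 18857·20431·24491·7514·30233·8615 ≡ 16838 (mod 33493).

16838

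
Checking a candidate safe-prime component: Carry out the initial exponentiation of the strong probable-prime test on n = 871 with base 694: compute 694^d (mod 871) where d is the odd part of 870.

216

n − 1 = 870 = 2^1 · 435, so s = 1 and d = 435.
Repeated squaring mod 871: 694^1 ≡ 694, 694^2 ≡ 844, 694^4 ≡ 729, 694^8 ≡ 131, 694^16 ≡ 612, 694^32 ≡ 14, 694^64 ≡ 196, 694^128 ≡ 92, 694^256 ≡ 625.
435 = 256 + 128 + 32 + 16 + 2 + 1, so 694^435 ≡ 625·92·14·612·844·694 ≡ 216 (mod 871).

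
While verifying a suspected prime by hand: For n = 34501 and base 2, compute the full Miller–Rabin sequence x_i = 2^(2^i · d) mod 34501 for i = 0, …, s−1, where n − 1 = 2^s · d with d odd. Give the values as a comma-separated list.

18044, 34500

n − 1 = 34500 = 2^2 · 8625, so s = 2 and d = 8625.
x_0 = 2^8625 mod 34501 = 18044.
x_1 = 18044^2 mod 34501 = 34500.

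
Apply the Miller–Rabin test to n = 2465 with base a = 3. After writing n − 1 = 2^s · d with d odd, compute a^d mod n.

2018

n − 1 = 2464 = 2^5 · 77, so s = 5 and d = 77.
Repeated squaring mod 2465: 3^1 ≡ 3, 3^2 ≡ 9, 3^4 ≡ 81, 3^8 ≡ 1631, 3^16 ≡ 426, 3^32 ≡ 1531, 3^64 ≡ 2211.
77 = 64 + 8 + 4 + 1, so 3^77 ≡ 2211·1631·81·3 ≡ 2018 (mod 2465).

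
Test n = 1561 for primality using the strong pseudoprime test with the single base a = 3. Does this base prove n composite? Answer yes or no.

n − 1 = 1560 = 2^3 · 195, so s = 3 and d = 195.
x_0 = 3^195 mod 1561 = 167.
x_0 is neither 1 nor 1560, so continue squaring.
x_1 = 167^2 mod 1561 = 1352.
x_2 = 1352^2 mod 1561 = 1534.
Reached i = s−1 = 2 without hitting −1: 3 is a Miller–Rabin witness and 1561 is composite.

yes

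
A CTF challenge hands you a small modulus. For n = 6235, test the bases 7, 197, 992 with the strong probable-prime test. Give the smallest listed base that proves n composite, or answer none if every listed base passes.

7

n − 1 = 6234 = 2^1 · 3117, so s = 1 and d = 3117.
Base 7: x_0 = 7^3117 mod 6235 = 687. x_0 ∉ {1, 6234} and s = 1, so 7 is a Miller–Rabin witness and 6235 is composite.
Base 197: x_0 = 197^3117 mod 6235 = 1602. x_0 ∉ {1, 6234} and s = 1, so 197 is a Miller–Rabin witness and 6235 is composite.
Base 992: x_0 = 992^3117 mod 6235 = 892. x_0 ∉ {1, 6234} and s = 1, so 992 is a Miller–Rabin witness and 6235 is composite.
The smallest witness among the given bases is 7.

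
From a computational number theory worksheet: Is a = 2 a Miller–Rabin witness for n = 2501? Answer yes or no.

yes

n − 1 = 2500 = 2^2 · 625, so s = 2 and d = 625.
Repeated squaring mod 2501: 2^1 ≡ 2, 2^2 ≡ 4, 2^4 ≡ 16, 2^8 ≡ 256, 2^16 ≡ 510, 2^32 ≡ 2497, 2^64 ≡ 16, 2^128 ≡ 256, 2^256 ≡ 510, 2^512 ≡ 2497.
625 = 512 + 64 + 32 + 16 + 1, so 2^625 ≡ 2497·16·2497·510·2 ≡ 1016 (mod 2501).
x_0 = 2^625 mod 2501 = 1016.
x_0 is neither 1 nor 2500, so continue squaring.
x_1 = 1016^2 mod 2501 = 1844.
Reached i = s−1 = 1 without hitting −1: 2 is a Miller–Rabin witness and 2501 is composite.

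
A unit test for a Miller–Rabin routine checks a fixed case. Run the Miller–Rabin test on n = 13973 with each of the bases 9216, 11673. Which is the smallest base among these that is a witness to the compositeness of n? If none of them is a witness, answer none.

9216

n − 1 = 13972 = 2^2 · 3493, so s = 2 and d = 3493.
Base 9216: x_0 = 9216^3493 mod 13973 = 262. x_0 is neither 1 nor 13972, so continue squaring. x_1 = 262^2 mod 13973 = 12752. Reached i = s−1 = 1 without hitting −1: 9216 is a Miller–Rabin witness and 13973 is composite.
Base 11673: x_0 = 11673^3493 mod 13973 = 8852. x_0 is neither 1 nor 13972, so continue squaring. x_1 = 8852^2 mod 13973 = 11293. Reached i = s−1 = 1 without hitting −1: 11673 is a Miller–Rabin witness and 13973 is composite.
The smallest witness among the given bases is 9216.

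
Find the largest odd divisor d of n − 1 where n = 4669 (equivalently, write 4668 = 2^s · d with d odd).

Halving: 4668 → 2334 → 1167; 1167 is odd.
So 4668 = 2^2 · 1167.

1167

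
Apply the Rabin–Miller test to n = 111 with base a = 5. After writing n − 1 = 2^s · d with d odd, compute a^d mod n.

n − 1 = 110 = 2^1 · 55, so s = 1 and d = 55.
Repeated squaring mod 111: 5^1 ≡ 5, 5^2 ≡ 25, 5^4 ≡ 70, 5^8 ≡ 16, 5^16 ≡ 34, 5^32 ≡ 46.
55 = 32 + 16 + 4 + 2 + 1, so 5^55 ≡ 46·34·70·25·5 ≡ 32 (mod 111).

32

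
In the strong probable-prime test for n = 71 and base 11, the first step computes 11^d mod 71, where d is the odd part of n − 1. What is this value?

n − 1 = 70 = 2^1 · 35, so s = 1 and d = 35.
By repeated squaring, 11^35 ≡ 70 (mod 71).

70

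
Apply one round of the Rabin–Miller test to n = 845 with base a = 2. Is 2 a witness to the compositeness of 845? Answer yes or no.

yes

n − 1 = 844 = 2^2 · 211, so s = 2 and d = 211.
x_0 = 2^211 mod 845 = 323.
x_0 is neither 1 nor 844, so continue squaring.
x_1 = 323^2 mod 845 = 394.
Reached i = s−1 = 1 without hitting −1: 2 is a Miller–Rabin witness and 845 is composite.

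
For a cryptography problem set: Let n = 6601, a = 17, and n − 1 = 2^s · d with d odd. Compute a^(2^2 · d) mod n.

n − 1 = 6600 = 2^3 · 825, so s = 3 and d = 825.
Repeated squaring mod 6601: 17^1 ≡ 17, 17^2 ≡ 289, 17^4 ≡ 4309, 17^8 ≡ 5469, 17^16 ≡ 830, 17^32 ≡ 2396, 17^64 ≡ 4547, 17^128 ≡ 877, 17^256 ≡ 3413, 17^512 ≡ 4405.
825 = 512 + 256 + 32 + 16 + 8 + 1, so 17^825 ≡ 4405·3413·2396·830·5469·17 ≡ 5795 (mod 6601).
x_0 = 5795.
x_1 = 5795^2 mod 6601 = 2738.
x_2 = 2738^2 mod 6601 = 4509.

4509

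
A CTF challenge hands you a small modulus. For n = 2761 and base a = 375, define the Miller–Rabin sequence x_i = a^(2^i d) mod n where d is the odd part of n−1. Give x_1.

1882

n − 1 = 2760 = 2^3 · 345, so s = 3 and d = 345.
x_0 = 375^345 mod 2761 = 331.
x_1 = 331^2 mod 2761 = 1882.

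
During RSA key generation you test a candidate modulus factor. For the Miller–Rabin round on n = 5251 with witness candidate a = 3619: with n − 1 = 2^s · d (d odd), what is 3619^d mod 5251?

2966

n − 1 = 5250 = 2^1 · 2625, so s = 1 and d = 2625.
3619^2625 mod 5251 = 2966.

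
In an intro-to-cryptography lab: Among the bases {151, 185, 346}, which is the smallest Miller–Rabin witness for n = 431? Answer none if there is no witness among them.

none

n − 1 = 430 = 2^1 · 215, so s = 1 and d = 215.
Base 151: x_0 = 151^215 mod 431 = 1. x_0 = 1, so 151 is not a witness.
Base 185: x_0 = 185^215 mod 431 = 430. x_0 = 430 ≡ −1, so 185 is not a witness.
Base 346: x_0 = 346^215 mod 431 = 1. x_0 = 1, so 346 is not a witness.
No listed base is a witness for 431.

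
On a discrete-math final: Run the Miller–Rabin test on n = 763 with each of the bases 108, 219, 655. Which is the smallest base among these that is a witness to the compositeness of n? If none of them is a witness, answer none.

none

n − 1 = 762 = 2^1 · 381, so s = 1 and d = 381.
Base 108: x_0 = 108^381 mod 763 = 762. x_0 = 762 ≡ −1, so 108 is not a witness.
Base 219: x_0 = 219^381 mod 763 = 1. x_0 = 1, so 219 is not a witness.
Base 655: x_0 = 655^381 mod 763 = 1. x_0 = 1, so 655 is not a witness.
No listed base is a witness for 763.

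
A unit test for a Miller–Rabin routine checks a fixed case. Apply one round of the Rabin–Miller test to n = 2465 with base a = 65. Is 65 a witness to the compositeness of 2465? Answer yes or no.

n − 1 = 2464 = 2^5 · 77, so s = 5 and d = 77.
x_0 = 65^77 mod 2465 = 175.
x_0 is neither 1 nor 2464, so continue squaring.
x_1 = 175^2 mod 2465 = 1045.
x_2 = 1045^2 mod 2465 = 30.
x_3 = 30^2 mod 2465 = 900.
x_4 = 900^2 mod 2465 = 1480.
Reached i = s−1 = 4 without hitting −1: 65 is a Miller–Rabin witness and 2465 is composite.

yes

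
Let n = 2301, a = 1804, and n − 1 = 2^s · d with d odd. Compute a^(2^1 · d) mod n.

n − 1 = 2300 = 2^2 · 575, so s = 2 and d = 575.
Repeated squaring mod 2301: 1804^1 ≡ 1804, 1804^2 ≡ 802, 1804^4 ≡ 1225, 1804^8 ≡ 373, 1804^16 ≡ 1069, 1804^32 ≡ 1465, 1804^64 ≡ 1693, 1804^128 ≡ 1504, 1804^256 ≡ 133, 1804^512 ≡ 1582.
575 = 512 + 32 + 16 + 8 + 4 + 2 + 1, so 1804^575 ≡ 1582·1465·1069·373·1225·802·1804 ≡ 2227 (mod 2301).
x_0 = 2227.
x_1 = 2227^2 mod 2301 = 874.

874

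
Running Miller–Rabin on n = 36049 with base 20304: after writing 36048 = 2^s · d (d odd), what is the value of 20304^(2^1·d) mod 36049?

n − 1 = 36048 = 2^4 · 2253, so s = 4 and d = 2253.
x_0 = 20304^2253 mod 36049 = 3713.
x_1 = 3713^2 mod 36049 = 15651.

15651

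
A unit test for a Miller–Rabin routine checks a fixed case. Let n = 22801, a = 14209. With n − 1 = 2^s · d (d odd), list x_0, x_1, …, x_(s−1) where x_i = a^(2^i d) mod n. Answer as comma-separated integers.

10418, 1964, 3927, 7853

n − 1 = 22800 = 2^4 · 1425, so s = 4 and d = 1425.
x_0 = 14209^1425 mod 22801 = 10418.
x_1 = 10418^2 mod 22801 = 1964.
x_2 = 1964^2 mod 22801 = 3927.
x_3 = 3927^2 mod 22801 = 7853.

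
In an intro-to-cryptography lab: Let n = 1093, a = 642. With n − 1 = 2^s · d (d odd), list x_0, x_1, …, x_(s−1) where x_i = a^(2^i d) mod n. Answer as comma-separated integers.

563, 1092

n − 1 = 1092 = 2^2 · 273, so s = 2 and d = 273.
x_0 = 642^273 mod 1093 = 563.
x_1 = 563^2 mod 1093 = 1092.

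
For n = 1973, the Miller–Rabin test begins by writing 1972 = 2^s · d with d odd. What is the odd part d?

Halving: 1972 → 986 → 493; 493 is odd.
So 1972 = 2^2 · 493.

493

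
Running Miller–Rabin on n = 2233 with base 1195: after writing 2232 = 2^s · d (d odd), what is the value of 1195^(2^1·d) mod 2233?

n − 1 = 2232 = 2^3 · 279, so s = 3 and d = 279.
x_0 = 1195^279 mod 2233 = 1658.
x_1 = 1658^2 mod 2233 = 141.

141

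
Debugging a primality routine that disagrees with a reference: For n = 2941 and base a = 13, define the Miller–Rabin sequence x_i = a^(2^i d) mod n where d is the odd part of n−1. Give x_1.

n − 1 = 2940 = 2^2 · 735, so s = 2 and d = 735.
x_0 = 13^735 mod 2941 = 157.
x_1 = 157^2 mod 2941 = 1121.

1121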